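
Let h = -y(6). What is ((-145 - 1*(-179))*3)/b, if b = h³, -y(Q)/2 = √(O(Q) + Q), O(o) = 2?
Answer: 51*√2/128 ≈ 0.56348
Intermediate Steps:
y(Q) = -2*√(2 + Q)
h = 4*√2 (h = -(-2)*√(2 + 6) = -(-2)*√8 = -(-2)*2*√2 = -(-4)*√2 = 4*√2 ≈ 5.6569)
b = 128*√2 (b = (4*√2)³ = 128*√2 ≈ 181.02)
((-145 - 1*(-179))*3)/b = ((-145 - 1*(-179))*3)/((128*√2)) = ((-145 + 179)*3)*(√2/256) = (34*3)*(√2/256) = 102*(√2/256) = 51*√2/128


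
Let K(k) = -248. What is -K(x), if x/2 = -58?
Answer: 248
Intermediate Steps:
x = -116 (x = 2*(-58) = -116)
-K(x) = -1*(-248) = 248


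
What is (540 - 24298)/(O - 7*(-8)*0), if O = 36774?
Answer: -11879/18387 ≈ -0.64605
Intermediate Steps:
(540 - 24298)/(O - 7*(-8)*0) = (540 - 24298)/(36774 - 7*(-8)*0) = -23758/(36774 + 56*0) = -23758/(36774 + 0) = -23758/36774 = -23758*1/36774 = -11879/18387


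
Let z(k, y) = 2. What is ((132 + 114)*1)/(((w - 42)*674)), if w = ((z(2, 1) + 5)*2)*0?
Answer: -41/4718 ≈ -0.0086901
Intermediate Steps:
w = 0 (w = ((2 + 5)*2)*0 = (7*2)*0 = 14*0 = 0)
((132 + 114)*1)/(((w - 42)*674)) = ((132 + 114)*1)/(((0 - 42)*674)) = (246*1)/((-42*674)) = 246/(-28308) = 246*(-1/28308) = -41/4718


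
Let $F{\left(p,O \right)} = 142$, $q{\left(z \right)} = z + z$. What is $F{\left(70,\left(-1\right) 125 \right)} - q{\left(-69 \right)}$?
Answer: $280$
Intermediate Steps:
$q{\left(z \right)} = 2 z$
$F{\left(70,\left(-1\right) 125 \right)} - q{\left(-69 \right)} = 142 - 2 \left(-69\right) = 142 - -138 = 142 + 138 = 280$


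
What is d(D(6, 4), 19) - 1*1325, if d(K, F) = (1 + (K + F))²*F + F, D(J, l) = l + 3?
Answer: 12545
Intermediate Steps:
D(J, l) = 3 + l
d(K, F) = F + F*(1 + F + K)² (d(K, F) = (1 + (F + K))²*F + F = (1 + F + K)²*F + F = F*(1 + F + K)² + F = F + F*(1 + F + K)²)
d(D(6, 4), 19) - 1*1325 = 19*(1 + (1 + 19 + (3 + 4))²) - 1*1325 = 19*(1 + (1 + 19 + 7)²) - 1325 = 19*(1 + 27²) - 1325 = 19*(1 + 729) - 1325 = 19*730 - 1325 = 13870 - 1325 = 12545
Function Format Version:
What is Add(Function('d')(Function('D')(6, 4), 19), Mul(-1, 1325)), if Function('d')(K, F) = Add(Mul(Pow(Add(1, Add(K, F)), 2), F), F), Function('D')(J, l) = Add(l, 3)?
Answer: 12545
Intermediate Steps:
Function('D')(J, l) = Add(3, l)
Function('d')(K, F) = Add(F, Mul(F, Pow(Add(1, F, K), 2))) (Function('d')(K, F) = Add(Mul(Pow(Add(1, Add(F, K)), 2), F), F) = Add(Mul(Pow(Add(1, F, K), 2), F), F) = Add(Mul(F, Pow(Add(1, F, K), 2)), F) = Add(F, Mul(F, Pow(Add(1, F, K), 2))))
Add(Function('d')(Function('D')(6, 4), 19), Mul(-1, 1325)) = Add(Mul(19, Add(1, Pow(Add(1, 19, Add(3, 4)), 2))), Mul(-1, 1325)) = Add(Mul(19, Add(1, Pow(Add(1, 19, 7), 2))), -1325) = Add(Mul(19, Add(1, Pow(27, 2))), -1325) = Add(Mul(19, Add(1, 729)), -1325) = Add(Mul(19, 730), -1325) = Add(13870, -1325) = 12545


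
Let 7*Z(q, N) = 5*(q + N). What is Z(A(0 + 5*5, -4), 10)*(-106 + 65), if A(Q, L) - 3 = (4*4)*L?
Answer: 10455/7 ≈ 1493.6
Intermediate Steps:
A(Q, L) = 3 + 16*L (A(Q, L) = 3 + (4*4)*L = 3 + 16*L)
Z(q, N) = 5*N/7 + 5*q/7 (Z(q, N) = (5*(q + N))/7 = (5*(N + q))/7 = (5*N + 5*q)/7 = 5*N/7 + 5*q/7)
Z(A(0 + 5*5, -4), 10)*(-106 + 65) = ((5/7)*10 + 5*(3 + 16*(-4))/7)*(-106 + 65) = (50/7 + 5*(3 - 64)/7)*(-41) = (50/7 + (5/7)*(-61))*(-41) = (50/7 - 305/7)*(-41) = -255/7*(-41) = 10455/7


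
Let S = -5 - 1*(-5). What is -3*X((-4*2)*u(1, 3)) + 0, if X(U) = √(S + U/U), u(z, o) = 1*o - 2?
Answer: -3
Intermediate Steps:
u(z, o) = -2 + o (u(z, o) = o - 2 = -2 + o)
S = 0 (S = -5 + 5 = 0)
X(U) = 1 (X(U) = √(0 + U/U) = √(0 + 1) = √1 = 1)
-3*X((-4*2)*u(1, 3)) + 0 = -3*1 + 0 = -3 + 0 = -3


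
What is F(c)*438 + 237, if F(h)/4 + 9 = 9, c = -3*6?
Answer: 237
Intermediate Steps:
c = -18
F(h) = 0 (F(h) = -36 + 4*9 = -36 + 36 = 0)
F(c)*438 + 237 = 0*438 + 237 = 0 + 237 = 237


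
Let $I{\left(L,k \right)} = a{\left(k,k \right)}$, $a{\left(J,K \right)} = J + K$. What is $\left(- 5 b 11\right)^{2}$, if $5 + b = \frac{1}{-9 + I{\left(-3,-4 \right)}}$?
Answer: $\frac{22372900}{289} \approx 77415.0$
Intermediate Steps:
$I{\left(L,k \right)} = 2 k$ ($I{\left(L,k \right)} = k + k = 2 k$)
$b = - \frac{86}{17}$ ($b = -5 + \frac{1}{-9 + 2 \left(-4\right)} = -5 + \frac{1}{-9 - 8} = -5 + \frac{1}{-17} = -5 - \frac{1}{17} = - \frac{86}{17} \approx -5.0588$)
$\left(- 5 b 11\right)^{2} = \left(\left(-5\right) \left(- \frac{86}{17}\right) 11\right)^{2} = \left(\frac{430}{17} \cdot 11\right)^{2} = \left(\frac{4730}{17}\right)^{2} = \frac{22372900}{289}$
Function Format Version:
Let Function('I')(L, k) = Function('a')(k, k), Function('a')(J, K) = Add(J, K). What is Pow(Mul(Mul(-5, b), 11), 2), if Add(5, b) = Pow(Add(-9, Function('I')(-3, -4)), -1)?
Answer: Rational(22372900, 289) ≈ 77415.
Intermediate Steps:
Function('I')(L, k) = Mul(2, k) (Function('I')(L, k) = Add(k, k) = Mul(2, k))
b = Rational(-86, 17) (b = Add(-5, Pow(Add(-9, Mul(2, -4)), -1)) = Add(-5, Pow(Add(-9, -8), -1)) = Add(-5, Pow(-17, -1)) = Add(-5, Rational(-1, 17)) = Rational(-86, 17) ≈ -5.0588)
Pow(Mul(Mul(-5, b), 11), 2) = Pow(Mul(Mul(-5, Rational(-86, 17)), 11), 2) = Pow(Mul(Rational(430, 17), 11), 2) = Pow(Rational(4730, 17), 2) = Rational(22372900, 289)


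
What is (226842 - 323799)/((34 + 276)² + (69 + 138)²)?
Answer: -96957/138949 ≈ -0.69779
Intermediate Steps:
(226842 - 323799)/((34 + 276)² + (69 + 138)²) = -96957/(310² + 207²) = -96957/(96100 + 42849) = -96957/138949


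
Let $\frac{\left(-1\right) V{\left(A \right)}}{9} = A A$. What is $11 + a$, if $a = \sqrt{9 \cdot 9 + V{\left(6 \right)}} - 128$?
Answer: $-117 + 9 i \sqrt{3} \approx -117.0 + 15.588 i$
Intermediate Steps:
$V{\left(A \right)} = - 9 A^{2}$ ($V{\left(A \right)} = - 9 A A = - 9 A^{2}$)
$a = -128 + 9 i \sqrt{3}$ ($a = \sqrt{9 \cdot 9 - 9 \cdot 6^{2}} - 128 = \sqrt{81 - 324} - 128 = \sqrt{-243} - 128 = 9 i \sqrt{3} - 128 = -128 + 9 i \sqrt{3} \approx -128.0 + 15.588 i$)
$11 + a = 11 - \left(128 - 9 i \sqrt{3}\right) = -117 + 9 i \sqrt{3}$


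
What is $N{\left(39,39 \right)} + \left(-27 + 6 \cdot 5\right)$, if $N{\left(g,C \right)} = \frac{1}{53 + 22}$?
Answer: $\frac{226}{75} \approx 3.0133$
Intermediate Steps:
$N{\left(g,C \right)} = \frac{1}{75}$
$N{\left(39,39 \right)} + \left(-27 + 6 \cdot 5\right) = \frac{1}{75} + \left(-27 + 6 \cdot 5\right) = \frac{1}{75} + \left(-27 + 30\right) = \frac{1}{75} + 3 = \frac{226}{75}$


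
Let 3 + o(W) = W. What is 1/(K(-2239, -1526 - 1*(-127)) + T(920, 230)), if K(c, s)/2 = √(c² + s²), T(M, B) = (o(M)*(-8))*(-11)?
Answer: 10087/810495391 - √6970322/3241981564 ≈ 1.1631e-5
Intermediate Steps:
o(W) = -3 + W
T(M, B) = -264 + 88*M (T(M, B) = ((-3 + M)*(-8))*(-11) = (24 - 8*M)*(-11) = -264 + 88*M)
K(c, s) = 2*√(c² + s²)
1/(K(-2239, -1526 - 1*(-127)) + T(920, 230)) = 1/(2*√((-2239)² + (-1526 - 1*(-127))²) + (-264 + 88*920)) = 1/(2*√(5013121 + (-1526 + 127)²) + (-264 + 80960)) = 1/(2*√(5013121 + (-1399)²) + 80696) = 1/(2*√(5013121 + 1957201) + 80696) = 1/(2*√6970322 + 80696) = 1/(80696 + 2*√6970322)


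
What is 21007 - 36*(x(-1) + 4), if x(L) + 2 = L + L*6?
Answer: 21187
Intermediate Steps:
x(L) = -2 + 7*L (x(L) = -2 + (L + L*6) = -2 + (L + 6*L) = -2 + 7*L)
21007 - 36*(x(-1) + 4) = 21007 - 36*((-2 + 7*(-1)) + 4) = 21007 - 36*((-2 - 7) + 4) = 21007 - 36*(-9 + 4) = 21007 - 36*(-5) = 21007 - 1*(-180) = 21007 + 180 = 21187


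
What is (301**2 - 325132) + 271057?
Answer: 36526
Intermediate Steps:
(301**2 - 325132) + 271057 = (90601 - 325132) + 271057 = -234531 + 271057 = 36526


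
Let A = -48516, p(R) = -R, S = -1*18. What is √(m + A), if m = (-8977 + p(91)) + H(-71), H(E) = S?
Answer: I*√57602 ≈ 240.0*I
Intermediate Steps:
S = -18
H(E) = -18
m = -9086 (m = (-8977 - 1*91) - 18 = (-8977 - 91) - 18 = -9068 - 18 = -9086)
√(m + A) = √(-9086 - 48516) = √(-57602) = I*√57602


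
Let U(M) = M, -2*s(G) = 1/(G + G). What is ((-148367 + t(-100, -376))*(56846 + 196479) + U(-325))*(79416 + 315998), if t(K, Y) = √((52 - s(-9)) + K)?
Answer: -14861663106228400 + 50084125775*I*√1729/3 ≈ -1.4862e+16 + 6.9419e+11*I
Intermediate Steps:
s(G) = -1/(4*G) (s(G) = -1/(2*(G + G)) = -1/(2*G)/2 = -1/(4*G))
t(K, Y) = √(1871/36 + K) (t(K, Y) = √((52 - (-1)/(4*(-9))) + K) = √((52 - (-1)*(-1)/(4*9)) + K) = √((52 - 1*1/36) + K) = √((52 - 1/36) + K) = √(1871/36 + K))
((-148367 + t(-100, -376))*(56846 + 196479) + U(-325))*(79416 + 315998) = ((-148367 + √(1871 + 36*(-100))/6)*(56846 + 196479) - 325)*(79416 + 315998) = ((-148367 + √(1871 - 3600)/6)*253325 - 325)*395414 = ((-148367 + √(-1729)/6)*253325 - 325)*395414 = ((-148367 + (I*√1729)/6)*253325 - 325)*395414 = ((-148367 + I*√1729/6)*253325 - 325)*395414 = ((-37585070275 + 253325*I*√1729/6) - 325)*395414 = (-37585070600 + 253325*I*√1729/6)*395414 = -14861663106228400 + 50084125775*I*√1729/3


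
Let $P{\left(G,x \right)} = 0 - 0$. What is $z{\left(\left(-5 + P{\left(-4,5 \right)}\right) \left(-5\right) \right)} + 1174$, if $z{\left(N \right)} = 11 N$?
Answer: $1449$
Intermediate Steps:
$P{\left(G,x \right)} = 0$ ($P{\left(G,x \right)} = 0 + 0 = 0$)
$z{\left(\left(-5 + P{\left(-4,5 \right)}\right) \left(-5\right) \right)} + 1174 = 11 \left(-5 + 0\right) \left(-5\right) + 1174 = 11 \left(\left(-5\right) \left(-5\right)\right) + 1174 = 11 \cdot 25 + 1174 = 275 + 1174 = 1449$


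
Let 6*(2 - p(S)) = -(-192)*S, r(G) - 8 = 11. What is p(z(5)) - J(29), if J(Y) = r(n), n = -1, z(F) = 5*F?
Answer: -817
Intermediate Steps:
r(G) = 19 (r(G) = 8 + 11 = 19)
J(Y) = 19
p(S) = 2 - 32*S (p(S) = 2 - (-1)*(-192*S)/6 = 2 - 32*S)
p(z(5)) - J(29) = (2 - 160*5) - 1*19 = (2 - 32*25) - 19 = (2 - 800) - 19 = -798 - 19 = -817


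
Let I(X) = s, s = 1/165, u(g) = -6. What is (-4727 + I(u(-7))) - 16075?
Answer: -3432329/165 ≈ -20802.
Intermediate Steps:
s = 1/165 ≈ 0.0060606
I(X) = 1/165
(-4727 + I(u(-7))) - 16075 = (-4727 + 1/165) - 16075 = -779954/165 - 16075 = -3432329/165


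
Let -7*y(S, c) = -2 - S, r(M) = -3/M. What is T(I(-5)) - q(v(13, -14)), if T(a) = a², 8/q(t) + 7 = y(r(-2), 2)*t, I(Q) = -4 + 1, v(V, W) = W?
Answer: 67/7 ≈ 9.5714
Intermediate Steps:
I(Q) = -3
y(S, c) = 2/7 + S/7 (y(S, c) = -(-2 - S)/7 = 2/7 + S/7)
q(t) = 8/(-7 + t/2) (q(t) = 8/(-7 + (2/7 + (-3/(-2))/7)*t) = 8/(-7 + (2/7 + (-3*(-½))/7)*t) = 8/(-7 + (2/7 + (⅐)*(3/2))*t) = 8/(-7 + (2/7 + 3/14)*t) = 8/(-7 + t/2))
T(I(-5)) - q(v(13, -14)) = (-3)² - 16/(-14 - 14) = 9 - 16/(-28) = 9 - 16*(-1)/28 = 9 - 1*(-4/7) = 9 + 4/7 = 67/7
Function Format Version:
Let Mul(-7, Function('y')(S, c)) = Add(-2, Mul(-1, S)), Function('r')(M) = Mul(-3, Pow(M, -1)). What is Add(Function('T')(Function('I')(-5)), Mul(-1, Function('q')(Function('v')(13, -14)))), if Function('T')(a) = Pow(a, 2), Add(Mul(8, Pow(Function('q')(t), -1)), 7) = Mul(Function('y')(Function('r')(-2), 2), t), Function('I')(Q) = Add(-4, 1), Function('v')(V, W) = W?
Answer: Rational(67, 7) ≈ 9.5714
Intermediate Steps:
Function('I')(Q) = -3
Function('y')(S, c) = Add(Rational(2, 7), Mul(Rational(1, 7), S)) (Function('y')(S, c) = Mul(Rational(-1, 7), Add(-2, Mul(-1, S))) = Add(Rational(2, 7), Mul(Rational(1, 7), S)))
Function('q')(t) = Mul(8, Pow(Add(-7, Mul(Rational(1, 2), t)), -1)) (Function('q')(t) = Mul(8, Pow(Add(-7, Mul(Add(Rational(2, 7), Mul(Rational(1, 7), Mul(-3, Pow(-2, -1)))), t)), -1)) = Mul(8, Pow(Add(-7, Mul(Add(Rational(2, 7), Mul(Rational(1, 7), Mul(-3, Rational(-1, 2)))), t)), -1)) = Mul(8, Pow(Add(-7, Mul(Add(Rational(2, 7), Mul(Rational(1, 7), Rational(3, 2))), t)), -1)) = Mul(8, Pow(Add(-7, Mul(Add(Rational(2, 7), Rational(3, 14)), t)), -1)) = Mul(8, Pow(Add(-7, Mul(Rational(1, 2), t)), -1)))
Add(Function('T')(Function('I')(-5)), Mul(-1, Function('q')(Function('v')(13, -14)))) = Add(Pow(-3, 2), Mul(-1, Mul(16, Pow(Add(-14, -14), -1)))) = Add(9, Mul(-1, Mul(16, Pow(-28, -1)))) = Add(9, Mul(-1, Mul(16, Rational(-1, 28)))) = Add(9, Mul(-1, Rational(-4, 7))) = Add(9, Rational(4, 7)) = Rational(67, 7)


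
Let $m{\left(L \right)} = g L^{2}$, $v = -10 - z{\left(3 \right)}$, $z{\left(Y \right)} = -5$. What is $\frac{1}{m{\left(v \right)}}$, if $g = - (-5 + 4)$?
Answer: $\frac{1}{25} \approx 0.04$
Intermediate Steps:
$g = 1$ ($g = \left(-1\right) \left(-1\right) = 1$)
$v = -5$ ($v = -10 - -5 = -10 + 5 = -5$)
$m{\left(L \right)} = L^{2}$ ($m{\left(L \right)} = 1 L^{2} = L^{2}$)
$\frac{1}{m{\left(v \right)}} = \frac{1}{\left(-5\right)^{2}} = \frac{1}{25}$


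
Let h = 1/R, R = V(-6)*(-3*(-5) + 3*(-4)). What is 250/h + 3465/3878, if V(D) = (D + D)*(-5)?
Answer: 24930495/554 ≈ 45001.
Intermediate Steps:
V(D) = -10*D (V(D) = (2*D)*(-5) = -10*D)
R = 180 (R = (-10*(-6))*(-3*(-5) + 3*(-4)) = 60*(15 - 12) = 60*3 = 180)
h = 1/180 ≈ 0.0055556
250/h + 3465/3878 = 250/(1/180) + 3465/3878 = 250*180 + 3465*(1/3878) = 45000 + 495/554 = 24930495/554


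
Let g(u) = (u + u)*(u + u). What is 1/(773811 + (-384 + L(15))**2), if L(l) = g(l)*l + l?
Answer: 1/173196972 ≈ 5.7738e-9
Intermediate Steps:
g(u) = 4*u**2 (g(u) = (2*u)*(2*u) = 4*u**2)
L(l) = l + 4*l**3 (L(l) = (4*l**2)*l + l = 4*l**3 + l = l + 4*l**3)
1/(773811 + (-384 + L(15))**2) = 1/(773811 + (-384 + (15 + 4*15**3))**2) = 1/(773811 + (-384 + (15 + 4*3375))**2) = 1/(773811 + (-384 + (15 + 13500))**2) = 1/(773811 + (-384 + 13515)**2) = 1/(773811 + 13131**2) = 1/(773811 + 172423161) = 1/173196972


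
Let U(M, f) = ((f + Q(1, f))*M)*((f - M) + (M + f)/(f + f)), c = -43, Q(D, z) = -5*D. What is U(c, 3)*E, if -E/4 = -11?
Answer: 446512/3 ≈ 1.4884e+5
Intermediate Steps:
E = 44 (E = -4*(-11) = 44)
U(M, f) = M*(-5 + f)*(f - M + (M + f)/(2*f)) (U(M, f) = ((f - 5*1)*M)*((f - M) + (M + f)/(f + f)) = ((f - 5)*M)*((f - M) + (M + f)/((2*f))) = ((-5 + f)*M)*((f - M) + (M + f)*(1/(2*f))) = (M*(-5 + f))*((f - M) + (M + f)/(2*f)) = (M*(-5 + f))*(f - M + (M + f)/(2*f)) = M*(-5 + f)*(f - M + (M + f)/(2*f)))
U(c, 3)*E = -1/2*(-43)*(5*(-43) + 3*(5 - 11*(-43) - 2*3**2 + 9*3 + 2*(-43)*3))/3*44 = -1/2*(-43)*1/3*(-215 + 3*(5 + 473 - 2*9 + 27 - 258))*44 = -1/2*(-43)*1/3*(-215 + 3*(5 + 473 - 18 + 27 - 258))*44 = -1/2*(-43)*1/3*(-215 + 3*229)*44 = -1/2*(-43)*1/3*(-215 + 687)*44 = -1/2*(-43)*1/3*472*44 = (10148/3)*44 = 446512/3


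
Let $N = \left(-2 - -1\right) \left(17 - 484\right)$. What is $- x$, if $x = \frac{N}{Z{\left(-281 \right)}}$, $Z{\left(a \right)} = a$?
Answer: $\frac{467}{281} \approx 1.6619$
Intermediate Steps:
$N = 467$ ($N = \left(-2 + 1\right) \left(17 - 484\right) = \left(-1\right) \left(-467\right) = 467$)
$x = - \frac{467}{281}$ ($x = \frac{467}{-281} = 467 \left(- \frac{1}{281}\right) = - \frac{467}{281} \approx -1.6619$)
$- x = \left(-1\right) \left(- \frac{467}{281}\right) = \frac{467}{281}$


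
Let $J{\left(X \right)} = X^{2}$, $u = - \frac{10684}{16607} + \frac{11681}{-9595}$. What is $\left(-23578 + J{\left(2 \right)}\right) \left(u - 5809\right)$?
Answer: $\frac{21827797294835568}{159344165} \approx 1.3699 \cdot 10^{8}$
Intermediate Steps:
$u = - \frac{296499347}{159344165}$ ($u = \left(-10684\right) \frac{1}{16607} + 11681 \left(- \frac{1}{9595}\right) = - \frac{10684}{16607} - \frac{11681}{9595} = - \frac{296499347}{159344165} \approx -1.8607$)
$\left(-23578 + J{\left(2 \right)}\right) \left(u - 5809\right) = \left(-23578 + 2^{2}\right) \left(- \frac{296499347}{159344165} - 5809\right) = \left(-23578 + 4\right) \left(- \frac{925926753832}{159344165}\right) = \left(-23574\right) \left(- \frac{925926753832}{159344165}\right) = \frac{21827797294835568}{159344165}$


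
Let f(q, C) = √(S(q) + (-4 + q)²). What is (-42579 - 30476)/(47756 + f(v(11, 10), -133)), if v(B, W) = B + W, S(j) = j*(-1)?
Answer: -872203645/570158817 + 73055*√67/1140317634 ≈ -1.5292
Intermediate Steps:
S(j) = -j
f(q, C) = √((-4 + q)² - q) (f(q, C) = √(-q + (-4 + q)²) = √((-4 + q)² - q))
(-42579 - 30476)/(47756 + f(v(11, 10), -133)) = (-42579 - 30476)/(47756 + √((-4 + (11 + 10))² - (11 + 10))) = -73055/(47756 + √((-4 + 21)² - 1*21)) = -73055/(47756 + √(17² - 21)) = -73055/(47756 + √(289 - 21)) = -73055/(47756 + √268) = -73055/(47756 + 2*√67)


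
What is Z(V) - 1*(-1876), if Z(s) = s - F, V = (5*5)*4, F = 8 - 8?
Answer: 1976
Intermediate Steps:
F = 0
V = 100 (V = 25*4 = 100)
Z(s) = s (Z(s) = s - 1*0 = s + 0 = s)
Z(V) - 1*(-1876) = 100 - 1*(-1876) = 100 + 1876 = 1976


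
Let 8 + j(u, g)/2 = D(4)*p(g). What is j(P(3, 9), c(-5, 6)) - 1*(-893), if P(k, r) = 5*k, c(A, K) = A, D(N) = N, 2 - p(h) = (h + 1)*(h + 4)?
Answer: 861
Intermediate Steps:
p(h) = 2 - (1 + h)*(4 + h) (p(h) = 2 - (h + 1)*(h + 4) = 2 - (1 + h)*(4 + h))
j(u, g) = -32 - 40*g - 8*g**2 (j(u, g) = -16 + 2*(4*(-2 - g**2 - 5*g)) = -16 + 2*(-8 - 20*g - 4*g**2) = -16 + (-16 - 40*g - 8*g**2) = -32 - 40*g - 8*g**2)
j(P(3, 9), c(-5, 6)) - 1*(-893) = (-32 - 40*(-5) - 8*(-5)**2) - 1*(-893) = (-32 + 200 - 8*25) + 893 = (-32 + 200 - 200) + 893 = -32 + 893 = 861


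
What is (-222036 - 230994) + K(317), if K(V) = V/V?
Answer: -453029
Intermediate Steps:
K(V) = 1
(-222036 - 230994) + K(317) = (-222036 - 230994) + 1 = -453030 + 1 = -453029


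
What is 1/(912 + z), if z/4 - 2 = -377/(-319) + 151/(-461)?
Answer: 5071/4682648 ≈ 0.0010829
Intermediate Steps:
z = 57896/5071 (z = 8 + 4*(-377/(-319) + 151/(-461)) = 8 + 4*(-377*(-1/319) + 151*(-1/461)) = 8 + 4*(13/11 - 151/461) = 8 + 4*(4332/5071) = 8 + 17328/5071 = 57896/5071 ≈ 11.417)
1/(912 + z) = 1/(912 + 57896/5071) = 1/(4682648/5071) = 5071/4682648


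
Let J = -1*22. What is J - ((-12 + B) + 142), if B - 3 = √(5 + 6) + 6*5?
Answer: -185 - √11 ≈ -188.32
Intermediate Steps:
B = 33 + √11 (B = 3 + (√(5 + 6) + 6*5) = 3 + (√11 + 30) = 3 + (30 + √11) = 33 + √11 ≈ 36.317)
J = -22
J - ((-12 + B) + 142) = -22 - ((-12 + (33 + √11)) + 142) = -22 - ((21 + √11) + 142) = -22 - (163 + √11) = -22 + (-163 - √11) = -185 - √11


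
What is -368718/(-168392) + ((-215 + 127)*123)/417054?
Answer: 164450911/76004932 ≈ 2.1637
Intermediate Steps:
-368718/(-168392) + ((-215 + 127)*123)/417054 = -368718*(-1/168392) - 88*123*(1/417054) = 26337/12028 - 10824*1/417054 = 26337/12028 - 164/6319 = 164450911/76004932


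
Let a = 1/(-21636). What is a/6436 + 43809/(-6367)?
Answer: -6100372414831/886600267632 ≈ -6.8806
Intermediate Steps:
a = -1/21636 ≈ -4.6219e-5
a/6436 + 43809/(-6367) = -1/21636/6436 + 43809/(-6367) = -1/21636*1/6436 + 43809*(-1/6367) = -1/139249296 - 43809/6367 = -6100372414831/886600267632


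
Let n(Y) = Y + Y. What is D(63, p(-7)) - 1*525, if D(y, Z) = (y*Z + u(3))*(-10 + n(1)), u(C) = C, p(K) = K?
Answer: 2979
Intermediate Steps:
n(Y) = 2*Y
D(y, Z) = -24 - 8*Z*y (D(y, Z) = (y*Z + 3)*(-10 + 2*1) = (Z*y + 3)*(-10 + 2) = (3 + Z*y)*(-8) = -24 - 8*Z*y)
D(63, p(-7)) - 1*525 = (-24 - 8*(-7)*63) - 1*525 = (-24 + 3528) - 525 = 3504 - 525 = 2979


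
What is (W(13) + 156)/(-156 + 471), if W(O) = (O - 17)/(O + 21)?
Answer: 530/1071 ≈ 0.49486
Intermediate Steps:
W(O) = (-17 + O)/(21 + O)
(W(13) + 156)/(-156 + 471) = ((-17 + 13)/(21 + 13) + 156)/(-156 + 471) = (-4/34 + 156)/315 = ((1/34)*(-4) + 156)*(1/315) = (-2/17 + 156)*(1/315) = (2650/17)*(1/315) = 530/1071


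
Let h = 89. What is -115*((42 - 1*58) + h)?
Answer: -8395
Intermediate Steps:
-115*((42 - 1*58) + h) = -115*((42 - 1*58) + 89) = -115*((42 - 58) + 89) = -115*(-16 + 89) = -115*73 = -8395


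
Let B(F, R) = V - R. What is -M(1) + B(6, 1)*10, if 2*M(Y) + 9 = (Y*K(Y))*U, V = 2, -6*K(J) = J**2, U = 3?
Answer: 59/4 ≈ 14.750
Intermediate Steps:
K(J) = -J**2/6
B(F, R) = 2 - R
M(Y) = -9/2 - Y**3/4 (M(Y) = -9/2 + ((Y*(-Y**2/6))*3)/2 = -9/2 + (-Y**3/6*3)/2 = -9/2 + (-Y**3/2)/2 = -9/2 - Y**3/4)
-M(1) + B(6, 1)*10 = -(-9/2 - 1/4*1**3) + (2 - 1*1)*10 = -(-9/2 - 1/4*1) + (2 - 1)*10 = -(-9/2 - 1/4) + 1*10 = -1*(-19/4) + 10 = 19/4 + 10 = 59/4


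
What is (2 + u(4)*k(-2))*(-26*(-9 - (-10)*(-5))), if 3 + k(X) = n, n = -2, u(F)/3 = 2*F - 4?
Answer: -88972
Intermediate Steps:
u(F) = -12 + 6*F (u(F) = 3*(2*F - 4) = 3*(-4 + 2*F) = -12 + 6*F)
k(X) = -5 (k(X) = -3 - 2 = -5)
(2 + u(4)*k(-2))*(-26*(-9 - (-10)*(-5))) = (2 + (-12 + 6*4)*(-5))*(-26*(-9 - (-10)*(-5))) = (2 + (-12 + 24)*(-5))*(-26*(-9 - 2*25)) = (2 + 12*(-5))*(-26*(-9 - 50)) = (2 - 60)*(-26*(-59)) = -58*1534 = -88972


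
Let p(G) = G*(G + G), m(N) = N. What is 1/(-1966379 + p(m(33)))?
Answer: -1/1964201 ≈ -5.0911e-7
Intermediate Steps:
p(G) = 2*G**2 (p(G) = G*(2*G) = 2*G**2)
1/(-1966379 + p(m(33))) = 1/(-1966379 + 2*33**2) = 1/(-1966379 + 2*1089) = 1/(-1966379 + 2178) = 1/(-1964201) = -1/1964201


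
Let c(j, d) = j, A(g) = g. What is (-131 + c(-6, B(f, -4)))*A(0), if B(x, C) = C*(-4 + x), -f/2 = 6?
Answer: 0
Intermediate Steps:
f = -12 (f = -2*6 = -12)
(-131 + c(-6, B(f, -4)))*A(0) = (-131 - 6)*0 = -137*0 = 0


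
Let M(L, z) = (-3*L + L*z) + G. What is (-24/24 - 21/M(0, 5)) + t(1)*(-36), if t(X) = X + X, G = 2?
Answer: -167/2 ≈ -83.500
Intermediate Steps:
t(X) = 2*X
M(L, z) = 2 - 3*L + L*z (M(L, z) = (-3*L + L*z) + 2 = 2 - 3*L + L*z)
(-24/24 - 21/M(0, 5)) + t(1)*(-36) = (-24/24 - 21/(2 - 3*0 + 0*5)) + (2*1)*(-36) = (-24*1/24 - 21/(2 + 0 + 0)) + 2*(-36) = (-1 - 21/2) - 72 = -23/2 - 72 = -167/2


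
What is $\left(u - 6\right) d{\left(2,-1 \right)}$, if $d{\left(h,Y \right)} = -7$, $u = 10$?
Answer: $-28$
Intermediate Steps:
$\left(u - 6\right) d{\left(2,-1 \right)} = \left(10 - 6\right) \left(-7\right) = 4 \left(-7\right) = -28$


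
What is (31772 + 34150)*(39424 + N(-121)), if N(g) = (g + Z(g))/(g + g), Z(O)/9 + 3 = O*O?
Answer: 310129620507/121 ≈ 2.5631e+9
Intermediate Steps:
Z(O) = -27 + 9*O² (Z(O) = -27 + 9*(O*O) = -27 + 9*O²)
N(g) = (-27 + g + 9*g²)/(2*g) (N(g) = (g + (-27 + 9*g²))/(g + g) = (-27 + g + 9*g²)/((2*g)) = (-27 + g + 9*g²)*(1/(2*g)) = (-27 + g + 9*g²)/(2*g))
(31772 + 34150)*(39424 + N(-121)) = (31772 + 34150)*(39424 + (½)*(-27 - 121 + 9*(-121)²)/(-121)) = 65922*(39424 + (½)*(-1/121)*(-27 - 121 + 9*14641)) = 65922*(39424 + (½)*(-1/121)*(-27 - 121 + 131769)) = 65922*(39424 + (½)*(-1/121)*131621) = 65922*(39424 - 131621/242) = 65922*(9408987/242) = 310129620507/121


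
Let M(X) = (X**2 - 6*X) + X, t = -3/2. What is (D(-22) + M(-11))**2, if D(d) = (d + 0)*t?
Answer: 43681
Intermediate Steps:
t = -3/2 (t = -3*1/2 = -3/2 ≈ -1.5000)
M(X) = X**2 - 5*X
D(d) = -3*d/2 (D(d) = (d + 0)*(-3/2) = d*(-3/2) = -3*d/2)
(D(-22) + M(-11))**2 = (-3/2*(-22) - 11*(-5 - 11))**2 = (33 - 11*(-16))**2 = (33 + 176)**2 = 209**2 = 43681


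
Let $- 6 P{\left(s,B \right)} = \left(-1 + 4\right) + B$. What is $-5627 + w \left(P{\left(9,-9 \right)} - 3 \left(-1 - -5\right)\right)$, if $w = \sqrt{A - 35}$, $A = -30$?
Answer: $-5627 - 11 i \sqrt{65} \approx -5627.0 - 88.685 i$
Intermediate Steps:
$P{\left(s,B \right)} = - \frac{1}{2} - \frac{B}{6}$ ($P{\left(s,B \right)} = - \frac{\left(-1 + 4\right) + B}{6} = - \frac{3 + B}{6} = - \frac{1}{2} - \frac{B}{6}$)
$w = i \sqrt{65}$ ($w = \sqrt{-30 - 35} = \sqrt{-65} = i \sqrt{65} \approx 8.0623 i$)
$-5627 + w \left(P{\left(9,-9 \right)} - 3 \left(-1 - -5\right)\right) = -5627 + i \sqrt{65} \left(\left(- \frac{1}{2} - - \frac{3}{2}\right) - 3 \left(-1 - -5\right)\right) = -5627 + i \sqrt{65} \left(\left(- \frac{1}{2} + \frac{3}{2}\right) - 3 \left(-1 + 5\right)\right) = -5627 + i \sqrt{65} \left(1 - 12\right) = -5627 + i \sqrt{65} \left(-11\right) = -5627 - 11 i \sqrt{65}$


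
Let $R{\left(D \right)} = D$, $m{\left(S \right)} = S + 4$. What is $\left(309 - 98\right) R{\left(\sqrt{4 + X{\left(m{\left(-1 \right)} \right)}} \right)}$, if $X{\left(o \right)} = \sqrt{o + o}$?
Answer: $211 \sqrt{4 + \sqrt{6}} \approx 535.85$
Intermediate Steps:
$m{\left(S \right)} = 4 + S$
$X{\left(o \right)} = \sqrt{2} \sqrt{o}$ ($X{\left(o \right)} = \sqrt{2 o} = \sqrt{2} \sqrt{o}$)
$\left(309 - 98\right) R{\left(\sqrt{4 + X{\left(m{\left(-1 \right)} \right)}} \right)} = \left(309 - 98\right) \sqrt{4 + \sqrt{2} \sqrt{4 - 1}} = 211 \sqrt{4 + \sqrt{2} \sqrt{3}} = 211 \sqrt{4 + \sqrt{6}}$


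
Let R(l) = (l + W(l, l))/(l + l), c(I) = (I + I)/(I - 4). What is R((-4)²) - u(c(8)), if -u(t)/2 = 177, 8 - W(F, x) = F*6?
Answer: 1407/4 ≈ 351.75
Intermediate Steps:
c(I) = 2*I/(-4 + I) (c(I) = (2*I)/(-4 + I) = 2*I/(-4 + I))
W(F, x) = 8 - 6*F (W(F, x) = 8 - F*6 = 8 - 6*F)
u(t) = -354 (u(t) = -2*177 = -354)
R(l) = (8 - 5*l)/(2*l) (R(l) = (l + (8 - 6*l))/(l + l) = (8 - 5*l)/((2*l)) = (8 - 5*l)*(1/(2*l)) = (8 - 5*l)/(2*l))
R((-4)²) - u(c(8)) = (-5/2 + 4/((-4)²)) - 1*(-354) = (-5/2 + 4/16) + 354 = (-5/2 + 4*(1/16)) + 354 = (-5/2 + ¼) + 354 = -9/4 + 354 = 1407/4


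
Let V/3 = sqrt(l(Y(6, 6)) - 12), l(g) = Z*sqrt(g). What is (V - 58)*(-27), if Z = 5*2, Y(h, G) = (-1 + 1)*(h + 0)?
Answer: 1566 - 162*I*sqrt(3) ≈ 1566.0 - 280.59*I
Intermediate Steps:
Y(h, G) = 0 (Y(h, G) = 0*h = 0)
Z = 10
l(g) = 10*sqrt(g)
V = 6*I*sqrt(3) (V = 3*sqrt(10*sqrt(0) - 12) = 3*sqrt(10*0 - 12) = 3*sqrt(0 - 12) = 3*sqrt(-12) = 3*(2*I*sqrt(3)) = 6*I*sqrt(3) ≈ 10.392*I)
(V - 58)*(-27) = (6*I*sqrt(3) - 58)*(-27) = (-58 + 6*I*sqrt(3))*(-27) = 1566 - 162*I*sqrt(3)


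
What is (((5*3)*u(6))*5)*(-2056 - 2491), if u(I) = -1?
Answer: 341025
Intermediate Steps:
(((5*3)*u(6))*5)*(-2056 - 2491) = (((5*3)*(-1))*5)*(-2056 - 2491) = ((15*(-1))*5)*(-4547) = -15*5*(-4547) = -75*(-4547) = 341025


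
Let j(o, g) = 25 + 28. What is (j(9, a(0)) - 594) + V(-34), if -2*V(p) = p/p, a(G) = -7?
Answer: -1083/2 ≈ -541.50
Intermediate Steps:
j(o, g) = 53
V(p) = -½ (V(p) = -p/(2*p) = -½*1 = -½)
(j(9, a(0)) - 594) + V(-34) = (53 - 594) - ½ = -541 - ½ = -1083/2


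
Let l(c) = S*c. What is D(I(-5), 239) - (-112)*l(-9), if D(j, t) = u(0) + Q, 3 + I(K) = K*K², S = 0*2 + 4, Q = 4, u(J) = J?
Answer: -4028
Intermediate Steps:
S = 4 (S = 0 + 4 = 4)
I(K) = -3 + K³ (I(K) = -3 + K*K² = -3 + K³)
D(j, t) = 4 (D(j, t) = 0 + 4 = 4)
l(c) = 4*c
D(I(-5), 239) - (-112)*l(-9) = 4 - (-112)*4*(-9) = 4 - (-112)*(-36) = 4 - 1*4032 = 4 - 4032 = -4028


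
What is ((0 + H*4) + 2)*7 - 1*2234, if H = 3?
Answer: -2136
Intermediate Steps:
((0 + H*4) + 2)*7 - 1*2234 = ((0 + 3*4) + 2)*7 - 1*2234 = ((0 + 12) + 2)*7 - 2234 = (12 + 2)*7 - 2234 = 14*7 - 2234 = 98 - 2234 = -2136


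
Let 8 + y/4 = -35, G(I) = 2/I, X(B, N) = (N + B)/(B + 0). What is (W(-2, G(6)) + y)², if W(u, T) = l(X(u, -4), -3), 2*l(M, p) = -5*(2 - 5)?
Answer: 108241/4 ≈ 27060.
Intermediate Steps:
X(B, N) = (B + N)/B
l(M, p) = 15/2 (l(M, p) = (-5*(2 - 5))/2 = (-5*(-3))/2 = (½)*15 = 15/2)
W(u, T) = 15/2
y = -172 (y = -32 + 4*(-35) = -32 - 140 = -172)
(W(-2, G(6)) + y)² = (15/2 - 172)² = (-329/2)² = 108241/4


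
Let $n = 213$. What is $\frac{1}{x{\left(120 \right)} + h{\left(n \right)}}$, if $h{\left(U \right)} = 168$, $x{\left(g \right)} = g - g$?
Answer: $\frac{1}{168} \approx 0.0059524$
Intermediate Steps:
$x{\left(g \right)} = 0$
$\frac{1}{x{\left(120 \right)} + h{\left(n \right)}} = \frac{1}{0 + 168} = \frac{1}{168}$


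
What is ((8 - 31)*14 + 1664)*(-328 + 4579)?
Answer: 5704842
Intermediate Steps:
((8 - 31)*14 + 1664)*(-328 + 4579) = (-23*14 + 1664)*4251 = (-322 + 1664)*4251 = 1342*4251 = 5704842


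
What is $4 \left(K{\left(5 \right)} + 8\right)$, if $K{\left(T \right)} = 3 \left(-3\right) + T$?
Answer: $16$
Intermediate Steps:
$K{\left(T \right)} = -9 + T$
$4 \left(K{\left(5 \right)} + 8\right) = 4 \left(\left(-9 + 5\right) + 8\right) = 4 \left(-4 + 8\right) = 4 \cdot 4 = 16$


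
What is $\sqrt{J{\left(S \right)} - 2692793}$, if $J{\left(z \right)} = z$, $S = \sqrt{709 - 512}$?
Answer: $\sqrt{-2692793 + \sqrt{197}} \approx 1641.0 i$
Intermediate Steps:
$S = \sqrt{197} \approx 14.036$
$\sqrt{J{\left(S \right)} - 2692793} = \sqrt{\sqrt{197} - 2692793} = \sqrt{-2692793 + \sqrt{197}}$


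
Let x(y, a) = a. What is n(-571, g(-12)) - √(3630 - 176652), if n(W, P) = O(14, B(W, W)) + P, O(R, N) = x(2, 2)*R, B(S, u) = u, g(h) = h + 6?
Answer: 22 - I*√173022 ≈ 22.0 - 415.96*I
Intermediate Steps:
g(h) = 6 + h
O(R, N) = 2*R
n(W, P) = 28 + P (n(W, P) = 2*14 + P = 28 + P)
n(-571, g(-12)) - √(3630 - 176652) = (28 + (6 - 12)) - √(3630 - 176652) = (28 - 6) - √(-173022) = 22 - I*√173022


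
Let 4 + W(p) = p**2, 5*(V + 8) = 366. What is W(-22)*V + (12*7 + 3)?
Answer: 31383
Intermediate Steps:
V = 326/5 (V = -8 + (1/5)*366 = -8 + 366/5 = 326/5 ≈ 65.200)
W(p) = -4 + p**2
W(-22)*V + (12*7 + 3) = (-4 + (-22)**2)*(326/5) + (12*7 + 3) = (-4 + 484)*(326/5) + (84 + 3) = 480*(326/5) + 87 = 31296 + 87 = 31383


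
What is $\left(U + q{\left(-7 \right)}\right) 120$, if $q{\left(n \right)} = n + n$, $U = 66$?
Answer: $6240$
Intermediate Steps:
$q{\left(n \right)} = 2 n$
$\left(U + q{\left(-7 \right)}\right) 120 = \left(66 + 2 \left(-7\right)\right) 120 = \left(66 - 14\right) 120 = 52 \cdot 120 = 6240$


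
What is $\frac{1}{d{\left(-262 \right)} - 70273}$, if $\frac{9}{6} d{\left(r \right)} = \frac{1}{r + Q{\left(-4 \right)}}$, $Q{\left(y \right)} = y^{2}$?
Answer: $- \frac{369}{25930738} \approx -1.423 \cdot 10^{-5}$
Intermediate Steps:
$d{\left(r \right)} = \frac{2}{3 \left(16 + r\right)}$ ($d{\left(r \right)} = \frac{2}{3 \left(r + \left(-4\right)^{2}\right)} = \frac{2}{3 \left(r + 16\right)} = \frac{2}{3 \left(16 + r\right)}$)
$\frac{1}{d{\left(-262 \right)} - 70273} = \frac{1}{\frac{2}{3 \left(16 - 262\right)} - 70273} = \frac{1}{\frac{2}{3 \left(-246\right)} - 70273} = \frac{1}{\frac{2}{3} \left(- \frac{1}{246}\right) - 70273} = \frac{1}{- \frac{1}{369} - 70273} = \frac{1}{- \frac{25930738}{369}} = - \frac{369}{25930738}$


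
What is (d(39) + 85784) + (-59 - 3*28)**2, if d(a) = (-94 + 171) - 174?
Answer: 106136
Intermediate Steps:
d(a) = -97 (d(a) = 77 - 174 = -97)
(d(39) + 85784) + (-59 - 3*28)**2 = (-97 + 85784) + (-59 - 3*28)**2 = 85687 + (-59 - 84)**2 = 85687 + (-143)**2 = 85687 + 20449 = 106136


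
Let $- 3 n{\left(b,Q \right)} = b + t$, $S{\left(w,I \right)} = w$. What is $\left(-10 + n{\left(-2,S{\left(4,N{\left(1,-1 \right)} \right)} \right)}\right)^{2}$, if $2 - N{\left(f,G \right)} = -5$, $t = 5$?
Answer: $121$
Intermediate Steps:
$N{\left(f,G \right)} = 7$ ($N{\left(f,G \right)} = 2 - -5 = 2 + 5 = 7$)
$n{\left(b,Q \right)} = - \frac{5}{3} - \frac{b}{3}$ ($n{\left(b,Q \right)} = - \frac{b + 5}{3} = - \frac{5 + b}{3} = - \frac{5}{3} - \frac{b}{3}$)
$\left(-10 + n{\left(-2,S{\left(4,N{\left(1,-1 \right)} \right)} \right)}\right)^{2} = \left(-10 - 1\right)^{2} = \left(-11\right)^{2} = 121$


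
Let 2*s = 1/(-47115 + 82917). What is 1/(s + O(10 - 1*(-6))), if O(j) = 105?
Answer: 71604/7518421 ≈ 0.0095238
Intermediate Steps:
s = 1/71604 (s = 1/(2*(-47115 + 82917)) = (½)/35802 = (½)*(1/35802) = 1/71604 ≈ 1.3966e-5)
1/(s + O(10 - 1*(-6))) = 1/(1/71604 + 105) = 1/(7518421/71604) = 71604/7518421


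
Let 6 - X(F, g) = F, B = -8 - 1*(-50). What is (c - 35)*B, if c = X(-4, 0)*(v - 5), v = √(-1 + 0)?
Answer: -3570 + 420*I ≈ -3570.0 + 420.0*I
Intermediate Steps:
B = 42 (B = -8 + 50 = 42)
X(F, g) = 6 - F
v = I (v = √(-1) = I ≈ 1.0*I)
c = -50 + 10*I (c = (6 - 1*(-4))*(I - 5) = (6 + 4)*(-5 + I) = 10*(-5 + I) = -50 + 10*I ≈ -50.0 + 10.0*I)
(c - 35)*B = ((-50 + 10*I) - 35)*42 = (-85 + 10*I)*42 = -3570 + 420*I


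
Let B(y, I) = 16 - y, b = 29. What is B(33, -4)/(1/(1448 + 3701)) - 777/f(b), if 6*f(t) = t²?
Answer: -73619915/841 ≈ -87539.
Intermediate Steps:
f(t) = t²/6
B(33, -4)/(1/(1448 + 3701)) - 777/f(b) = (16 - 1*33)/(1/(1448 + 3701)) - 777/((⅙)*29²) = (16 - 33)/(1/5149) - 777/((⅙)*841) = -17/1/5149 - 777/841/6 = -17*5149 - 777*6/841 = -87533 - 4662/841 = -73619915/841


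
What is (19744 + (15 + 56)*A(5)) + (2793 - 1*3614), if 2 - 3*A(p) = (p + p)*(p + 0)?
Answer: 17787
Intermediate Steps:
A(p) = ⅔ - 2*p²/3 (A(p) = ⅔ - (p + p)*(p + 0)/3 = ⅔ - 2*p*p/3 = ⅔ - 2*p²/3)
(19744 + (15 + 56)*A(5)) + (2793 - 1*3614) = (19744 + (15 + 56)*(⅔ - ⅔*5²)) + (2793 - 1*3614) = (19744 + 71*(⅔ - ⅔*25)) + (2793 - 3614) = (19744 + 71*(⅔ - 50/3)) - 821 = (19744 + 71*(-16)) - 821 = (19744 - 1136) - 821 = 18608 - 821 = 17787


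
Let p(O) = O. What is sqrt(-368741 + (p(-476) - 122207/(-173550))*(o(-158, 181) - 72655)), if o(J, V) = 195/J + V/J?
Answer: sqrt(28543185770407320038)/914030 ≈ 5845.1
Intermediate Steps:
sqrt(-368741 + (p(-476) - 122207/(-173550))*(o(-158, 181) - 72655)) = sqrt(-368741 + (-476 - 122207/(-173550))*((195 + 181)/(-158) - 72655)) = sqrt(-368741 + (-476 - 122207*(-1/173550))*(-1/158*376 - 72655)) = sqrt(-368741 + (-476 + 122207/173550)*(-188/79 - 72655)) = sqrt(-368741 - 82487593/173550*(-5739933/79)) = sqrt(-368741 + 157824419050423/4570150) = sqrt(156139217369273/4570150) = sqrt(28543185770407320038)/914030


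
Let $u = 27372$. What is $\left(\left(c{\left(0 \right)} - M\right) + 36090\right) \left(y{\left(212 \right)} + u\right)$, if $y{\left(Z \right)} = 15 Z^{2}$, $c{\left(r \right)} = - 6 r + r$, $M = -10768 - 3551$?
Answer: $35363526588$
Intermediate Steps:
$M = -14319$ ($M = -10768 - 3551 = -14319$)
$c{\left(r \right)} = - 5 r$
$\left(\left(c{\left(0 \right)} - M\right) + 36090\right) \left(y{\left(212 \right)} + u\right) = \left(\left(\left(-5\right) 0 - -14319\right) + 36090\right) \left(15 \cdot 212^{2} + 27372\right) = \left(\left(0 + 14319\right) + 36090\right) \left(15 \cdot 44944 + 27372\right) = \left(14319 + 36090\right) \left(674160 + 27372\right) = 50409 \cdot 701532 = 35363526588$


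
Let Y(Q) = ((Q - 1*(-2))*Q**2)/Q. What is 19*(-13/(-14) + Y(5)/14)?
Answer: 456/7 ≈ 65.143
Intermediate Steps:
Y(Q) = Q*(2 + Q) (Y(Q) = ((Q + 2)*Q**2)/Q = ((2 + Q)*Q**2)/Q = (Q**2*(2 + Q))/Q = Q*(2 + Q))
19*(-13/(-14) + Y(5)/14) = 19*(-13/(-14) + (5*(2 + 5))/14) = 19*(-13*(-1/14) + (5*7)*(1/14)) = 19*(13/14 + 35*(1/14)) = 19*(13/14 + 5/2) = 19*(24/7) = 456/7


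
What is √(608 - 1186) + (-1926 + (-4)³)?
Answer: -1990 + 17*I*√2 ≈ -1990.0 + 24.042*I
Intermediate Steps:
√(608 - 1186) + (-1926 + (-4)³) = √(-578) + (-1926 - 64) = 17*I*√2 - 1990 = -1990 + 17*I*√2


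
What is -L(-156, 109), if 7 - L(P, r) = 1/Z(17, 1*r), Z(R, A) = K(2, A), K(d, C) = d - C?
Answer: -750/107 ≈ -7.0093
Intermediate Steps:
Z(R, A) = 2 - A
L(P, r) = 7 - 1/(2 - r)
-L(-156, 109) = -(-13 + 7*109)/(-2 + 109) = -(-13 + 763)/107 = -750/107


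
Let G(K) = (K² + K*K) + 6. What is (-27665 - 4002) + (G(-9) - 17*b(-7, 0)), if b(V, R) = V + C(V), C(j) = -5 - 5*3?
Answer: -31040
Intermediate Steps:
G(K) = 6 + 2*K² (G(K) = (K² + K²) + 6 = 2*K² + 6 = 6 + 2*K²)
C(j) = -20 (C(j) = -5 - 15 = -20)
b(V, R) = -20 + V (b(V, R) = V - 20 = -20 + V)
(-27665 - 4002) + (G(-9) - 17*b(-7, 0)) = (-27665 - 4002) + ((6 + 2*(-9)²) - 17*(-20 - 7)) = -31667 + ((6 + 2*81) - 17*(-27)) = -31667 + ((6 + 162) + 459) = -31667 + (168 + 459) = -31667 + 627 = -31040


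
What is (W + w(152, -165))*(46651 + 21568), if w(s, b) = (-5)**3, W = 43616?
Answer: 2966912529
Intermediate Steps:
w(s, b) = -125
(W + w(152, -165))*(46651 + 21568) = (43616 - 125)*(46651 + 21568) = 43491*68219 = 2966912529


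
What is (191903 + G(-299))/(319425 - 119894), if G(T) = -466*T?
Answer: 331237/199531 ≈ 1.6601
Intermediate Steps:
(191903 + G(-299))/(319425 - 119894) = (191903 - 466*(-299))/(319425 - 119894) = (191903 + 139334)/199531 = 331237*(1/199531) = 331237/199531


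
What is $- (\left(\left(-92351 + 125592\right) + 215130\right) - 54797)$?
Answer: $-193574$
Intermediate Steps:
$- (\left(\left(-92351 + 125592\right) + 215130\right) - 54797) = - (\left(33241 + 215130\right) - 54797) = - (248371 - 54797) = \left(-1\right) 193574 = -193574$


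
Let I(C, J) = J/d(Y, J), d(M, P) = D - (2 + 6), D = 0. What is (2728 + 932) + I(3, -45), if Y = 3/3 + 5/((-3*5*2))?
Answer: 29325/8 ≈ 3665.6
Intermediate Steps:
Y = ⅚ (Y = 3*(⅓) + 5/((-15*2)) = 1 + 5/(-30) = 1 + 5*(-1/30) = 1 - ⅙ = ⅚ ≈ 0.83333)
d(M, P) = -8 (d(M, P) = 0 - (2 + 6) = 0 - 1*8 = 0 - 8 = -8)
I(C, J) = -J/8 (I(C, J) = J/(-8) = J*(-⅛) = -J/8)
(2728 + 932) + I(3, -45) = (2728 + 932) - ⅛*(-45) = 3660 + 45/8 = 29325/8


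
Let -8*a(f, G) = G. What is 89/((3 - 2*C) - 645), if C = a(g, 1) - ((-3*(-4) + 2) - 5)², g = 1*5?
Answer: -356/1919 ≈ -0.18551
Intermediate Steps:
g = 5
a(f, G) = -G/8
C = -649/8 (C = -⅛*1 - ((-3*(-4) + 2) - 5)² = -⅛ - ((12 + 2) - 5)² = -⅛ - (14 - 5)² = -⅛ - 1*9² = -⅛ - 1*81 = -⅛ - 81 = -649/8 ≈ -81.125)
89/((3 - 2*C) - 645) = 89/((3 - 2*(-649/8)) - 645) = 89/((3 + 649/4) - 645) = 89/(661/4 - 645) = 89/(-1919/4) = 89*(-4/1919) = -356/1919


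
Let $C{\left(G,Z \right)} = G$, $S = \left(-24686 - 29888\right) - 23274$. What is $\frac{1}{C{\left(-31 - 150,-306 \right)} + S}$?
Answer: $- \frac{1}{78029} \approx -1.2816 \cdot 10^{-5}$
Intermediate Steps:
$S = -77848$ ($S = -54574 - 23274 = -77848$)
$\frac{1}{C{\left(-31 - 150,-306 \right)} + S} = \frac{1}{\left(-31 - 150\right) - 77848} = \frac{1}{-181 - 77848} = \frac{1}{-78029} = - \frac{1}{78029}$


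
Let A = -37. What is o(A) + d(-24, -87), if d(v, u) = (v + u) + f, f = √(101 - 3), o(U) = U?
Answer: -148 + 7*√2 ≈ -138.10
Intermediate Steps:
f = 7*√2 (f = √98 = 7*√2 ≈ 9.8995)
d(v, u) = u + v + 7*√2 (d(v, u) = (v + u) + 7*√2 = (u + v) + 7*√2 = u + v + 7*√2)
o(A) + d(-24, -87) = -37 + (-87 - 24 + 7*√2) = -37 + (-111 + 7*√2) = -148 + 7*√2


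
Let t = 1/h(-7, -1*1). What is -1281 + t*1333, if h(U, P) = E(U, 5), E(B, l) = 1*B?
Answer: -10300/7 ≈ -1471.4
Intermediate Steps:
E(B, l) = B
h(U, P) = U
t = -1/7 (t = 1/(-7) = -1/7 ≈ -0.14286)
-1281 + t*1333 = -1281 - 1/7*1333 = -1281 - 1333/7 = -10300/7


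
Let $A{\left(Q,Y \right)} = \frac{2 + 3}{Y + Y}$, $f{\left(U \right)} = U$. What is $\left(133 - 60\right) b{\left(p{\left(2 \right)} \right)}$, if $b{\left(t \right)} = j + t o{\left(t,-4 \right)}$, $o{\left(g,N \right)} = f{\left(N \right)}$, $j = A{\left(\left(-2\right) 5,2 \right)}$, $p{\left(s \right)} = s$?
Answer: $- \frac{1971}{4} \approx -492.75$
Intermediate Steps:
$A{\left(Q,Y \right)} = \frac{5}{2 Y}$
$j = \frac{5}{4}$ ($j = \frac{5}{2 \cdot 2} = \frac{5}{2} \cdot \frac{1}{2} = \frac{5}{4} \approx 1.25$)
$o{\left(g,N \right)} = N$
$b{\left(t \right)} = \frac{5}{4} - 4 t$ ($b{\left(t \right)} = \frac{5}{4} + t \left(-4\right) = \frac{5}{4} - 4 t$)
$\left(133 - 60\right) b{\left(p{\left(2 \right)} \right)} = \left(133 - 60\right) \left(\frac{5}{4} - 8\right) = 73 \left(\frac{5}{4} - 8\right) = 73 \left(- \frac{27}{4}\right) = - \frac{1971}{4}$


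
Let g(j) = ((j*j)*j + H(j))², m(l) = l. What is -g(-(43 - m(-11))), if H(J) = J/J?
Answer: -24794596369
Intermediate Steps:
H(J) = 1
g(j) = (1 + j³)² (g(j) = ((j*j)*j + 1)² = (j²*j + 1)² = (j³ + 1)² = (1 + j³)²)
-g(-(43 - m(-11))) = -(1 + (-(43 - 1*(-11)))³)² = -(1 + (-(43 + 11))³)² = -(1 + (-1*54)³)² = -(1 + (-54)³)² = -(1 - 157464)² = -1*(-157463)² = -1*24794596369 = -24794596369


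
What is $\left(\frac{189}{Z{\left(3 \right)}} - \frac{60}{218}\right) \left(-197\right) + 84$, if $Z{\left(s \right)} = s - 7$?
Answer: $\frac{4118661}{436} \approx 9446.5$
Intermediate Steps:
$Z{\left(s \right)} = -7 + s$ ($Z{\left(s \right)} = s - 7 = -7 + s$)
$\left(\frac{189}{Z{\left(3 \right)}} - \frac{60}{218}\right) \left(-197\right) + 84 = \left(\frac{189}{-7 + 3} - \frac{60}{218}\right) \left(-197\right) + 84 = \left(\frac{189}{-4} - \frac{30}{109}\right) \left(-197\right) + 84 = \left(189 \left(- \frac{1}{4}\right) - \frac{30}{109}\right) \left(-197\right) + 84 = \left(- \frac{189}{4} - \frac{30}{109}\right) \left(-197\right) + 84 = \left(- \frac{20721}{436}\right) \left(-197\right) + 84 = \frac{4082037}{436} + 84 = \frac{4118661}{436}$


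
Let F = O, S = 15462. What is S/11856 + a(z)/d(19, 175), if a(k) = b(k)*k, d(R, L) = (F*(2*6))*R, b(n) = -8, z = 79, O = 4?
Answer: 3623/5928 ≈ 0.61117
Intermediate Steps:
F = 4
d(R, L) = 48*R (d(R, L) = (4*(2*6))*R = (4*12)*R = 48*R)
a(k) = -8*k
S/11856 + a(z)/d(19, 175) = 15462/11856 + (-8*79)/((48*19)) = 15462*(1/11856) - 632/912 = 2577/1976 - 632*1/912 = 2577/1976 - 79/114 = 3623/5928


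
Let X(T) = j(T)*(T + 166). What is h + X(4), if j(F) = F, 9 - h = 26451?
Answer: -25762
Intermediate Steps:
h = -26442 (h = 9 - 1*26451 = 9 - 26451 = -26442)
X(T) = T*(166 + T) (X(T) = T*(T + 166) = T*(166 + T))
h + X(4) = -26442 + 4*(166 + 4) = -26442 + 4*170 = -26442 + 680 = -25762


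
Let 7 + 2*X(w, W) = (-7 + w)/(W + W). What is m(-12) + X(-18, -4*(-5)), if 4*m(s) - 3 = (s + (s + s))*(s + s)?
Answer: 3407/16 ≈ 212.94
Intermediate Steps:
X(w, W) = -7/2 + (-7 + w)/(4*W) (X(w, W) = -7/2 + ((-7 + w)/(W + W))/2 = -7/2 + ((-7 + w)/((2*W)))/2 = -7/2 + ((-7 + w)*(1/(2*W)))/2 = -7/2 + ((-7 + w)/(2*W))/2 = -7/2 + (-7 + w)/(4*W))
m(s) = ¾ + 3*s²/2 (m(s) = ¾ + ((s + (s + s))*(s + s))/4 = ¾ + ((s + 2*s)*(2*s))/4 = ¾ + ((3*s)*(2*s))/4 = ¾ + (6*s²)/4 = ¾ + 3*s²/2)
m(-12) + X(-18, -4*(-5)) = (¾ + (3/2)*(-12)²) + (-7 - 18 - (-56)*(-5))/(4*((-4*(-5)))) = (¾ + (3/2)*144) + (¼)*(-7 - 18 - 14*20)/20 = (¾ + 216) + (¼)*(1/20)*(-7 - 18 - 280) = 867/4 + (¼)*(1/20)*(-305) = 867/4 - 61/16 = 3407/16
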